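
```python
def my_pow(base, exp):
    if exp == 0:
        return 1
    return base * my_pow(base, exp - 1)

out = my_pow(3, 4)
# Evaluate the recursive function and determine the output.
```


my_pow(3, 4)
= 3 * my_pow(3, 3)
= 3 * 3 * my_pow(3, 2)
= 3 * 3 * 3 * my_pow(3, 1)
= 3 * 3 * 3 * 3 * my_pow(3, 0)
= 3 * 3 * 3 * 3 * 1
= 81


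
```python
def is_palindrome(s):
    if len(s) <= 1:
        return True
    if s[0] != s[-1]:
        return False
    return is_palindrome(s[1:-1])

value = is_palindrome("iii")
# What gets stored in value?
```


is_palindrome("iii")
"iii": s[0]='i' == s[-1]='i' -> is_palindrome("i")
"i": len <= 1 -> True
= True


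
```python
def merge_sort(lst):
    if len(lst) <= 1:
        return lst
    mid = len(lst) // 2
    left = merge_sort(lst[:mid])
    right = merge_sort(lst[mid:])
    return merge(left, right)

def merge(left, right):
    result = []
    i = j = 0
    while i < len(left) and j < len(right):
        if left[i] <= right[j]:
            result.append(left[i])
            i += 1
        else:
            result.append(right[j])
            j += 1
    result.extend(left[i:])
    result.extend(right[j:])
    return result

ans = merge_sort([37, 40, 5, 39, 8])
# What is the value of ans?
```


merge_sort([37, 40, 5, 39, 8])
Split into [37, 40] and [5, 39, 8]
Left sorted: [37, 40]
Right sorted: [5, 8, 39]
Merge [37, 40] and [5, 8, 39]
= [5, 8, 37, 39, 40]


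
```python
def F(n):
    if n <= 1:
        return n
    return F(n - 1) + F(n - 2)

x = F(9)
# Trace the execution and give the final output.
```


F(9)
= F(8) + F(7)
= (F(7) + F(6)) + F(7)
Computing bottom-up: F(0)=0, F(1)=1, F(2)=1, F(3)=2, F(4)=3, F(5)=5, F(6)=8, F(7)=13, F(8)=21, F(9)=34
= 34


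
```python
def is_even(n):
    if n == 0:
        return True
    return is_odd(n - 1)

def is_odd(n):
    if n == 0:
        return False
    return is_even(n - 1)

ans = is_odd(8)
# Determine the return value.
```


is_odd(8)
= is_even(7)
= is_odd(6)
= is_even(5)
= is_odd(4)
= is_even(3)
= is_odd(2)
= is_even(1)
= is_odd(0)
n == 0: return False
= False


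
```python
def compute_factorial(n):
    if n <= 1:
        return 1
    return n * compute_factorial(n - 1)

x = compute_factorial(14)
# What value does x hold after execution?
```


compute_factorial(14)
= 14 * compute_factorial(13)
= 14 * 13 * compute_factorial(12)
= 14 * 13 * 12 * compute_factorial(11)
= 14 * 13 * 12 * 11 * compute_factorial(10)
= 14 * 13 * 12 * 11 * 10 * compute_factorial(9)
= 14 * 13 * 12 * 11 * 10 * 9 * compute_factorial(8)
= 14 * 13 * 12 * 11 * 10 * 9 * 8 * compute_factorial(7)
= 14 * 13 * 12 * 11 * 10 * 9 * 8 * 7 * compute_factorial(6)
= 14 * 13 * 12 * 11 * 10 * 9 * 8 * 7 * 6 * compute_factorial(5)
= 14 * 13 * 12 * 11 * 10 * 9 * 8 * 7 * 6 * 5 * compute_factorial(4)
= 14 * 13 * 12 * 11 * 10 * 9 * 8 * 7 * 6 * 5 * 4 * compute_factorial(3)
= 14 * 13 * 12 * 11 * 10 * 9 * 8 * 7 * 6 * 5 * 4 * 3 * compute_factorial(2)
= 14 * 13 * 12 * 11 * 10 * 9 * 8 * 7 * 6 * 5 * 4 * 3 * 2 * compute_factorial(1)
= 14 * 13 * 12 * 11 * 10 * 9 * 8 * 7 * 6 * 5 * 4 * 3 * 2 * 1
= 87178291200


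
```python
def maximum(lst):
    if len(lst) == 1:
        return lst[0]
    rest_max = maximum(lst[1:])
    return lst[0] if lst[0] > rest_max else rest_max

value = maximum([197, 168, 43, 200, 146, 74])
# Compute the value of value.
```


maximum([197, 168, 43, 200, 146, 74])
= compare 197 with maximum([168, 43, 200, 146, 74])
= compare 168 with maximum([43, 200, 146, 74])
= compare 43 with maximum([200, 146, 74])
= compare 200 with maximum([146, 74])
= compare 146 with maximum([74])
Base: maximum([74]) = 74
compare 146 with 74: max = 146
compare 200 with 146: max = 200
compare 43 with 200: max = 200
compare 168 with 200: max = 200
compare 197 with 200: max = 200
= 200


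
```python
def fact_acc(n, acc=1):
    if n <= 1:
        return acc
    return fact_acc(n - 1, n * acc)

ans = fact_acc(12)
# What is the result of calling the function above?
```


fact_acc(12, 1)
= fact_acc(11, 12 * 1) = fact_acc(11, 12)
= fact_acc(10, 11 * 12) = fact_acc(10, 132)
= fact_acc(9, 10 * 132) = fact_acc(9, 1320)
= fact_acc(8, 9 * 1320) = fact_acc(8, 11880)
= fact_acc(7, 8 * 11880) = fact_acc(7, 95040)
= fact_acc(6, 7 * 95040) = fact_acc(6, 665280)
= fact_acc(5, 6 * 665280) = fact_acc(5, 3991680)
= fact_acc(4, 5 * 3991680) = fact_acc(4, 19958400)
= fact_acc(3, 4 * 19958400) = fact_acc(3, 79833600)
= fact_acc(2, 3 * 79833600) = fact_acc(2, 239500800)
= fact_acc(1, 2 * 239500800) = fact_acc(1, 479001600)
n <= 1, return acc = 479001600


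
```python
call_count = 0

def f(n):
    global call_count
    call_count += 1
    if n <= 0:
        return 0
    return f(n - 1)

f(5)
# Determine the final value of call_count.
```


f(5) calls f(4) calls ... calls f(0)
Total calls: 5 + 1 (for base case) = 6


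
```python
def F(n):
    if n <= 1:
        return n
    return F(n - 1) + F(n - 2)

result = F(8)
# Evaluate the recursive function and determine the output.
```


F(8)
= F(7) + F(6)
= (F(6) + F(5)) + F(6)
Computing bottom-up: F(0)=0, F(1)=1, F(2)=1, F(3)=2, F(4)=3, F(5)=5, F(6)=8, F(7)=13, F(8)=21
= 21


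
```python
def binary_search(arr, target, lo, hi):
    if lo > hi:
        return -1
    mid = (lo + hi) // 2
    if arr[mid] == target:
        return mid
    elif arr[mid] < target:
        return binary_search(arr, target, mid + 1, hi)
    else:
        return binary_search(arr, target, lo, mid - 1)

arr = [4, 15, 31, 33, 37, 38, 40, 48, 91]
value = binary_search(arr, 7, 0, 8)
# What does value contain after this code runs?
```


binary_search(arr, 7, 0, 8)
lo=0, hi=8, mid=4, arr[mid]=37
37 > 7, search left half
lo=0, hi=3, mid=1, arr[mid]=15
15 > 7, search left half
lo=0, hi=0, mid=0, arr[mid]=4
4 < 7, search right half
lo > hi, target not found, return -1
= -1


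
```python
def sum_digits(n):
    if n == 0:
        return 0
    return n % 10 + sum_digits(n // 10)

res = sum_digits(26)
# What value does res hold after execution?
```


sum_digits(26)
= 6 + sum_digits(2)
= 6 + 2 + sum_digits(0)
= 6 + 2 + 0
= 8


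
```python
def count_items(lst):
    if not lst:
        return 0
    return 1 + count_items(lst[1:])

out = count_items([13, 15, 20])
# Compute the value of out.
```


count_items([13, 15, 20])
= 1 + count_items([15, 20])
= 1 + 1 + count_items([20])
= 1 + 1 + 1 + count_items([])
= 1 + 1 + 1 + 0
= 3


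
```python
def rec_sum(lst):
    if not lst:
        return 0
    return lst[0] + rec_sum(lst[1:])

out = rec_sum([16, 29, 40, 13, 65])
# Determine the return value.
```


rec_sum([16, 29, 40, 13, 65])
= 16 + rec_sum([29, 40, 13, 65])
= 16 + 29 + rec_sum([40, 13, 65])
= 16 + 29 + 40 + rec_sum([13, 65])
= 16 + 29 + 40 + 13 + rec_sum([65])
= 16 + 29 + 40 + 13 + 65 + rec_sum([])
= 16 + 29 + 40 + 13 + 65 + 0
= 163


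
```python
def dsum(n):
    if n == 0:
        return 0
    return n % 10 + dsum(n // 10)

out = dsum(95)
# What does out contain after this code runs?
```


dsum(95)
= 5 + dsum(9)
= 5 + 9 + dsum(0)
= 5 + 9 + 0
= 14


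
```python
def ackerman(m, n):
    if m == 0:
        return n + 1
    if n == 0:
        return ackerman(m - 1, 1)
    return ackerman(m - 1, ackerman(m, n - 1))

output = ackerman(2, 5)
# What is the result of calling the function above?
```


ackerman(2, 5)
= ackerman(1, ackerman(2, 4))
First compute ackerman(2, 4) = 11
= ackerman(1, 11)
= 13


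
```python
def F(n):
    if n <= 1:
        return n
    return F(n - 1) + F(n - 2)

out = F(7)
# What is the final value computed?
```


F(7)
= F(6) + F(5)
= (F(5) + F(4)) + F(5)
Computing bottom-up: F(0)=0, F(1)=1, F(2)=1, F(3)=2, F(4)=3, F(5)=5, F(6)=8, F(7)=13
= 13


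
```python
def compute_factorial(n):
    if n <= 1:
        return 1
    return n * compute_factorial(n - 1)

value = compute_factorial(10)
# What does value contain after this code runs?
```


compute_factorial(10)
= 10 * compute_factorial(9)
= 10 * 9 * compute_factorial(8)
= 10 * 9 * 8 * compute_factorial(7)
= 10 * 9 * 8 * 7 * compute_factorial(6)
= 10 * 9 * 8 * 7 * 6 * compute_factorial(5)
= 10 * 9 * 8 * 7 * 6 * 5 * compute_factorial(4)
= 10 * 9 * 8 * 7 * 6 * 5 * 4 * compute_factorial(3)
= 10 * 9 * 8 * 7 * 6 * 5 * 4 * 3 * compute_factorial(2)
= 10 * 9 * 8 * 7 * 6 * 5 * 4 * 3 * 2 * compute_factorial(1)
= 10 * 9 * 8 * 7 * 6 * 5 * 4 * 3 * 2 * 1
= 3628800


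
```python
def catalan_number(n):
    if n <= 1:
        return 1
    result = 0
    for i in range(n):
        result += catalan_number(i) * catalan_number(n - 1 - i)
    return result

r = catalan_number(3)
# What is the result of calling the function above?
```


catalan_number(3)
= sum of catalan_number(i) * catalan_number(3-1-i) for i in 0..2
First compute sub-values bottom-up:
  catalan_number(0) = 1, catalan_number(1) = 1
  catalan_number(2) = 1*1 + 1*1 = 2
Now catalan_number(3):
  catalan_number(0)*catalan_number(2) = 1*2 = 2
  catalan_number(1)*catalan_number(1) = 1*1 = 1
  catalan_number(2)*catalan_number(0) = 2*1 = 2
= 2 + 1 + 2
= 5


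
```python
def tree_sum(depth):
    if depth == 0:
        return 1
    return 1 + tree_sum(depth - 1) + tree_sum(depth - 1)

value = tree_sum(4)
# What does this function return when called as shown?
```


tree_sum(4)
= 1 + tree_sum(3) + tree_sum(3)
= 1 + 2 * tree_sum(3)
tree_sum(k) = 2^(k+1) - 1
tree_sum(0) = 1
tree_sum(1) = 3
tree_sum(2) = 7
tree_sum(3) = 15
tree_sum(4) = 31
tree_sum(4) = 2^5 - 1 = 31


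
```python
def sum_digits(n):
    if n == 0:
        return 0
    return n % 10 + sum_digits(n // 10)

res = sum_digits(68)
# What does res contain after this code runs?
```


sum_digits(68)
= 8 + sum_digits(6)
= 8 + 6 + sum_digits(0)
= 8 + 6 + 0
= 14


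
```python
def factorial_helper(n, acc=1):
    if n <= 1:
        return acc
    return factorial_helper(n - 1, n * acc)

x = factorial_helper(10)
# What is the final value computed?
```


factorial_helper(10, 1)
= factorial_helper(9, 10 * 1) = factorial_helper(9, 10)
= factorial_helper(8, 9 * 10) = factorial_helper(8, 90)
= factorial_helper(7, 8 * 90) = factorial_helper(7, 720)
= factorial_helper(6, 7 * 720) = factorial_helper(6, 5040)
= factorial_helper(5, 6 * 5040) = factorial_helper(5, 30240)
= factorial_helper(4, 5 * 30240) = factorial_helper(4, 151200)
= factorial_helper(3, 4 * 151200) = factorial_helper(3, 604800)
= factorial_helper(2, 3 * 604800) = factorial_helper(2, 1814400)
= factorial_helper(1, 2 * 1814400) = factorial_helper(1, 3628800)
n <= 1, return acc = 3628800


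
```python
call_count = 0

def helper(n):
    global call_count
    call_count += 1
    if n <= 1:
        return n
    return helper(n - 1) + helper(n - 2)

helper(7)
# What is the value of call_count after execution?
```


helper(7) calls helper(6) and helper(5); each non-base call branches into two more.
Let C(k) = total number of calls made by helper(k), including the call to helper(k) itself.
Base cases: C(0) = 1, C(1) = 1
Recurrence: C(k) = 1 + C(k-1) + C(k-2)
  C(2) = 1 + C(1) + C(0) = 1 + 1 + 1 = 3
  C(3) = 1 + C(2) + C(1) = 1 + 3 + 1 = 5
  C(4) = 1 + C(3) + C(2) = 1 + 5 + 3 = 9
  C(5) = 1 + C(4) + C(3) = 1 + 9 + 5 = 15
  C(6) = 1 + C(5) + C(4) = 1 + 15 + 9 = 25
  C(7) = 1 + C(6) + C(5) = 1 + 25 + 15 = 41
Total calls = C(7) = 41


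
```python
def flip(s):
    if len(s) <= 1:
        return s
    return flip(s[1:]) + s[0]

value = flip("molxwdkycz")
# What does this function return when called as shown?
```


flip("molxwdkycz")
= flip("olxwdkycz") + "m"
= flip("lxwdkycz") + "o" + "m"
= flip("xwdkycz") + "l" + "o" + "m"
= flip("wdkycz") + "x" + "l" + "o" + "m"
= flip("dkycz") + "w" + "x" + "l" + "o" + "m"
= flip("kycz") + "d" + "w" + "x" + "l" + "o" + "m"
= flip("ycz") + "k" + "d" + "w" + "x" + "l" + "o" + "m"
= flip("cz") + "y" + "k" + "d" + "w" + "x" + "l" + "o" + "m"
= flip("z") + "c" + "y" + "k" + "d" + "w" + "x" + "l" + "o" + "m"
= "z" + "c" + "y" + "k" + "d" + "w" + "x" + "l" + "o" + "m"
= "zcykdwxlom"


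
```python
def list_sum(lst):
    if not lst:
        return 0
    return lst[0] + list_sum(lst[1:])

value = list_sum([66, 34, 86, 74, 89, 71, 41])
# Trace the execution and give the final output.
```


list_sum([66, 34, 86, 74, 89, 71, 41])
= 66 + list_sum([34, 86, 74, 89, 71, 41])
= 66 + 34 + list_sum([86, 74, 89, 71, 41])
= 66 + 34 + 86 + list_sum([74, 89, 71, 41])
= 66 + 34 + 86 + 74 + list_sum([89, 71, 41])
= 66 + 34 + 86 + 74 + 89 + list_sum([71, 41])
= 66 + 34 + 86 + 74 + 89 + 71 + list_sum([41])
= 66 + 34 + 86 + 74 + 89 + 71 + 41 + list_sum([])
= 66 + 34 + 86 + 74 + 89 + 71 + 41 + 0
= 461


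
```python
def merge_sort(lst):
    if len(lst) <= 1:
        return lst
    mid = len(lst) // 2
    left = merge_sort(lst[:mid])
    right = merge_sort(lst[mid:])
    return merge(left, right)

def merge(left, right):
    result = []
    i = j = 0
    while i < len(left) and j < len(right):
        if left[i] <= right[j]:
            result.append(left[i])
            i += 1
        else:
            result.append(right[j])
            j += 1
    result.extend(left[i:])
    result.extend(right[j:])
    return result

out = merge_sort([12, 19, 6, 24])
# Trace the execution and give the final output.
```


merge_sort([12, 19, 6, 24])
Split into [12, 19] and [6, 24]
Left sorted: [12, 19]
Right sorted: [6, 24]
Merge [12, 19] and [6, 24]
= [6, 12, 19, 24]


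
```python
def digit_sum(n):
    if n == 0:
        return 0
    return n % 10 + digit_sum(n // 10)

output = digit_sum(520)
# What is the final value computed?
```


digit_sum(520)
= 0 + digit_sum(52)
= 0 + 2 + digit_sum(5)
= 0 + 2 + 5 + digit_sum(0)
= 0 + 2 + 5 + 0
= 7


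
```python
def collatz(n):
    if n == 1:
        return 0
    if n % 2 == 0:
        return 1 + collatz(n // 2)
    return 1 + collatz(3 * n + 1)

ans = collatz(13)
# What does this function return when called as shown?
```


collatz(13)
13 is odd -> 3*13+1 = 40 -> collatz(40)
40 is even -> collatz(20)
20 is even -> collatz(10)
10 is even -> collatz(5)
5 is odd -> 3*5+1 = 16 -> collatz(16)
16 is even -> collatz(8)
8 is even -> collatz(4)
4 is even -> collatz(2)
2 is even -> collatz(1)
Reached 1 after 9 steps
= 9


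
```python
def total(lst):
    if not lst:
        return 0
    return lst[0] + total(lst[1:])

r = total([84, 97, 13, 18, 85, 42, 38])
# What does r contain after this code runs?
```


total([84, 97, 13, 18, 85, 42, 38])
= 84 + total([97, 13, 18, 85, 42, 38])
= 84 + 97 + total([13, 18, 85, 42, 38])
= 84 + 97 + 13 + total([18, 85, 42, 38])
= 84 + 97 + 13 + 18 + total([85, 42, 38])
= 84 + 97 + 13 + 18 + 85 + total([42, 38])
= 84 + 97 + 13 + 18 + 85 + 42 + total([38])
= 84 + 97 + 13 + 18 + 85 + 42 + 38 + total([])
= 84 + 97 + 13 + 18 + 85 + 42 + 38 + 0
= 377


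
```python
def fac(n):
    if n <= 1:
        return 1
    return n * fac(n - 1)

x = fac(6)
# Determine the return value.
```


fac(6)
= 6 * fac(5)
= 6 * 5 * fac(4)
= 6 * 5 * 4 * fac(3)
= 6 * 5 * 4 * 3 * fac(2)
= 6 * 5 * 4 * 3 * 2 * fac(1)
= 6 * 5 * 4 * 3 * 2 * 1
= 720


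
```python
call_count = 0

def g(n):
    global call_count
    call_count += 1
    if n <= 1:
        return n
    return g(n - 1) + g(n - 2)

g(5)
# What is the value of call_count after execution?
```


g(5) calls g(4) and g(3); each non-base call branches into two more.
Let C(k) = total number of calls made by g(k), including the call to g(k) itself.
Base cases: C(0) = 1, C(1) = 1
Recurrence: C(k) = 1 + C(k-1) + C(k-2)
  C(2) = 1 + C(1) + C(0) = 1 + 1 + 1 = 3
  C(3) = 1 + C(2) + C(1) = 1 + 3 + 1 = 5
  C(4) = 1 + C(3) + C(2) = 1 + 5 + 3 = 9
  C(5) = 1 + C(4) + C(3) = 1 + 9 + 5 = 15
Total calls = C(5) = 15


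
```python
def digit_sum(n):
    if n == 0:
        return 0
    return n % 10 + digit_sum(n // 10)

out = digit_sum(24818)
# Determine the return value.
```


digit_sum(24818)
= 8 + digit_sum(2481)
= 8 + 1 + digit_sum(248)
= 8 + 1 + 8 + digit_sum(24)
= 8 + 1 + 8 + 4 + digit_sum(2)
= 8 + 1 + 8 + 4 + 2 + digit_sum(0)
= 8 + 1 + 8 + 4 + 2 + 0
= 23


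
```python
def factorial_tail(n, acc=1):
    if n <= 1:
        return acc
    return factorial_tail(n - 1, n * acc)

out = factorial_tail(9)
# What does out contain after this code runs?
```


factorial_tail(9, 1)
= factorial_tail(8, 9 * 1) = factorial_tail(8, 9)
= factorial_tail(7, 8 * 9) = factorial_tail(7, 72)
= factorial_tail(6, 7 * 72) = factorial_tail(6, 504)
= factorial_tail(5, 6 * 504) = factorial_tail(5, 3024)
= factorial_tail(4, 5 * 3024) = factorial_tail(4, 15120)
= factorial_tail(3, 4 * 15120) = factorial_tail(3, 60480)
= factorial_tail(2, 3 * 60480) = factorial_tail(2, 181440)
= factorial_tail(1, 2 * 181440) = factorial_tail(1, 362880)
n <= 1, return acc = 362880


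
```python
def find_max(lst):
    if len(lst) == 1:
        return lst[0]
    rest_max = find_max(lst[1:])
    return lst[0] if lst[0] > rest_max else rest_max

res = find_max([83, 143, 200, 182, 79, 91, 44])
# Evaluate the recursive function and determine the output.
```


find_max([83, 143, 200, 182, 79, 91, 44])
= compare 83 with find_max([143, 200, 182, 79, 91, 44])
= compare 143 with find_max([200, 182, 79, 91, 44])
= compare 200 with find_max([182, 79, 91, 44])
= compare 182 with find_max([79, 91, 44])
= compare 79 with find_max([91, 44])
= compare 91 with find_max([44])
Base: find_max([44]) = 44
compare 91 with 44: max = 91
compare 79 with 91: max = 91
compare 182 with 91: max = 182
compare 200 with 182: max = 200
compare 143 with 200: max = 200
compare 83 with 200: max = 200
= 200


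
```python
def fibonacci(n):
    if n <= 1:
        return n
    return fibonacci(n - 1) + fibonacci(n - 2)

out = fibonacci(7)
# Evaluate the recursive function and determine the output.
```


fibonacci(7)
= fibonacci(6) + fibonacci(5)
= (fibonacci(5) + fibonacci(4)) + fibonacci(5)
Computing bottom-up: fibonacci(0)=0, fibonacci(1)=1, fibonacci(2)=1, fibonacci(3)=2, fibonacci(4)=3, fibonacci(5)=5, fibonacci(6)=8, fibonacci(7)=13
= 13


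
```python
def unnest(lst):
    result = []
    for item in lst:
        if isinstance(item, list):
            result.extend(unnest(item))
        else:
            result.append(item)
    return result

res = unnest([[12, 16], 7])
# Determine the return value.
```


unnest([[12, 16], 7])
Processing each element:
  [12, 16] is a list -> unnest recursively -> [12, 16]
  7 is not a list -> append 7
= [12, 16, 7]


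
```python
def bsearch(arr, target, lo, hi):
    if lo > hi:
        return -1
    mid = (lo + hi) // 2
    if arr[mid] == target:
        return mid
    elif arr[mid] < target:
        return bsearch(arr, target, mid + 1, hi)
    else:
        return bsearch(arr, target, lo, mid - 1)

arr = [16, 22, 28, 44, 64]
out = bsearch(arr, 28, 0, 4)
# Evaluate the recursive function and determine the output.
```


bsearch(arr, 28, 0, 4)
lo=0, hi=4, mid=2, arr[mid]=28
arr[2] == 28, found at index 2
= 2


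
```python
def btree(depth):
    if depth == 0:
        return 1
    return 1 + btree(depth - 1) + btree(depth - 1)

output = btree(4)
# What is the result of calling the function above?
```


btree(4)
= 1 + btree(3) + btree(3)
= 1 + 2 * btree(3)
btree(k) = 2^(k+1) - 1
btree(0) = 1
btree(1) = 3
btree(2) = 7
btree(3) = 15
btree(4) = 31
btree(4) = 2^5 - 1 = 31


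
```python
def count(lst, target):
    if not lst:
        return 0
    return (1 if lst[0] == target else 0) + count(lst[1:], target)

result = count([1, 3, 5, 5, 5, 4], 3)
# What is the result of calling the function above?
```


count([1, 3, 5, 5, 5, 4], 3)
lst[0]=1 != 3: 0 + count([3, 5, 5, 5, 4], 3)
lst[0]=3 == 3: 1 + count([5, 5, 5, 4], 3)
lst[0]=5 != 3: 0 + count([5, 5, 4], 3)
lst[0]=5 != 3: 0 + count([5, 4], 3)
lst[0]=5 != 3: 0 + count([4], 3)
lst[0]=4 != 3: 0 + count([], 3)
= 1


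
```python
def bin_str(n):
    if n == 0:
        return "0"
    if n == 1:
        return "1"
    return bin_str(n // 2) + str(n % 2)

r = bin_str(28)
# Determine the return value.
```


bin_str(28)
= bin_str(14) + "0"
= bin_str(7) + "0" + "0"
= bin_str(3) + "1" + "0" + "0"
= bin_str(1) + "1" + "1" + "0" + "0"
= "1" + "1" + "1" + "0" + "0"
= "11100"


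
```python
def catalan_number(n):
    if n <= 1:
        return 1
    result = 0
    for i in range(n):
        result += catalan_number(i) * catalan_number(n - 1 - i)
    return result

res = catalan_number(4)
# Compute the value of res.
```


catalan_number(4)
= sum of catalan_number(i) * catalan_number(4-1-i) for i in 0..3
First compute sub-values bottom-up:
  catalan_number(0) = 1, catalan_number(1) = 1
  catalan_number(2) = 1*1 + 1*1 = 2
  catalan_number(3) = 1*2 + 1*1 + 2*1 = 5
Now catalan_number(4):
  catalan_number(0)*catalan_number(3) = 1*5 = 5
  catalan_number(1)*catalan_number(2) = 1*2 = 2
  catalan_number(2)*catalan_number(1) = 2*1 = 2
  catalan_number(3)*catalan_number(0) = 5*1 = 5
= 5 + 2 + 2 + 5
= 14


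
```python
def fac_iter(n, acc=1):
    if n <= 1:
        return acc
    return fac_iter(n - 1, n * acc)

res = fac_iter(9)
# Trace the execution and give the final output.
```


fac_iter(9, 1)
= fac_iter(8, 9 * 1) = fac_iter(8, 9)
= fac_iter(7, 8 * 9) = fac_iter(7, 72)
= fac_iter(6, 7 * 72) = fac_iter(6, 504)
= fac_iter(5, 6 * 504) = fac_iter(5, 3024)
= fac_iter(4, 5 * 3024) = fac_iter(4, 15120)
= fac_iter(3, 4 * 15120) = fac_iter(3, 60480)
= fac_iter(2, 3 * 60480) = fac_iter(2, 181440)
= fac_iter(1, 2 * 181440) = fac_iter(1, 362880)
n <= 1, return acc = 362880


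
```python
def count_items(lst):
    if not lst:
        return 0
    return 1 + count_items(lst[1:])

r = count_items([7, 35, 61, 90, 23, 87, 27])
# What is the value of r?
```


count_items([7, 35, 61, 90, 23, 87, 27])
= 1 + count_items([35, 61, 90, 23, 87, 27])
= 1 + 1 + count_items([61, 90, 23, 87, 27])
= 1 + 1 + 1 + count_items([90, 23, 87, 27])
= 1 + 1 + 1 + 1 + count_items([23, 87, 27])
= 1 + 1 + 1 + 1 + 1 + count_items([87, 27])
= 1 + 1 + 1 + 1 + 1 + 1 + count_items([27])
= 1 + 1 + 1 + 1 + 1 + 1 + 1 + count_items([])
= 1 + 1 + 1 + 1 + 1 + 1 + 1 + 0
= 7


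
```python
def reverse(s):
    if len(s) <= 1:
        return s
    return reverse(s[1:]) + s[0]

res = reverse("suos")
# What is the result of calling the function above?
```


reverse("suos")
= reverse("uos") + "s"
= reverse("os") + "u" + "s"
= reverse("s") + "o" + "u" + "s"
= "s" + "o" + "u" + "s"
= "sous"


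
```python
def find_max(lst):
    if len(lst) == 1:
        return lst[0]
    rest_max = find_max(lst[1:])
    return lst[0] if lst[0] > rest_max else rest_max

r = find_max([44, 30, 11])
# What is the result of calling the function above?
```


find_max([44, 30, 11])
= compare 44 with find_max([30, 11])
= compare 30 with find_max([11])
Base: find_max([11]) = 11
compare 30 with 11: max = 30
compare 44 with 30: max = 44
= 44


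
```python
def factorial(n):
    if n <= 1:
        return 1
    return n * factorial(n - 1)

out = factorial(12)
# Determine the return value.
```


factorial(12)
= 12 * factorial(11)
= 12 * 11 * factorial(10)
= 12 * 11 * 10 * factorial(9)
= 12 * 11 * 10 * 9 * factorial(8)
= 12 * 11 * 10 * 9 * 8 * factorial(7)
= 12 * 11 * 10 * 9 * 8 * 7 * factorial(6)
= 12 * 11 * 10 * 9 * 8 * 7 * 6 * factorial(5)
= 12 * 11 * 10 * 9 * 8 * 7 * 6 * 5 * factorial(4)
= 12 * 11 * 10 * 9 * 8 * 7 * 6 * 5 * 4 * factorial(3)
= 12 * 11 * 10 * 9 * 8 * 7 * 6 * 5 * 4 * 3 * factorial(2)
= 12 * 11 * 10 * 9 * 8 * 7 * 6 * 5 * 4 * 3 * 2 * factorial(1)
= 12 * 11 * 10 * 9 * 8 * 7 * 6 * 5 * 4 * 3 * 2 * 1
= 479001600


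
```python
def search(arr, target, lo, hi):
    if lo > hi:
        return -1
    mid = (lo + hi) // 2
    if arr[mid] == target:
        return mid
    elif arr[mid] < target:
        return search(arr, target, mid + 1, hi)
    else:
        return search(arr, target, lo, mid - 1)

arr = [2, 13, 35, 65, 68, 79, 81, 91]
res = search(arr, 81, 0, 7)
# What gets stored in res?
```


search(arr, 81, 0, 7)
lo=0, hi=7, mid=3, arr[mid]=65
65 < 81, search right half
lo=4, hi=7, mid=5, arr[mid]=79
79 < 81, search right half
lo=6, hi=7, mid=6, arr[mid]=81
arr[6] == 81, found at index 6
= 6


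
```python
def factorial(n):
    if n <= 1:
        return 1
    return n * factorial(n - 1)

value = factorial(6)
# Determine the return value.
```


factorial(6)
= 6 * factorial(5)
= 6 * 5 * factorial(4)
= 6 * 5 * 4 * factorial(3)
= 6 * 5 * 4 * 3 * factorial(2)
= 6 * 5 * 4 * 3 * 2 * factorial(1)
= 6 * 5 * 4 * 3 * 2 * 1
= 720


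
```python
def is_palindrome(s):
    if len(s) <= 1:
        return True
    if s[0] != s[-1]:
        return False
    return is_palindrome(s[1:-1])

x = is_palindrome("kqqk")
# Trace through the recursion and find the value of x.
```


is_palindrome("kqqk")
"kqqk": s[0]='k' == s[-1]='k' -> is_palindrome("qq")
"qq": s[0]='q' == s[-1]='q' -> is_palindrome("")
"": len <= 1 -> True
= True


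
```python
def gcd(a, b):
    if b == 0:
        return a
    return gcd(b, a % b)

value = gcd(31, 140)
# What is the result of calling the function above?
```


gcd(31, 140)
= gcd(140, 31 % 140) = gcd(140, 31)
= gcd(31, 140 % 31) = gcd(31, 16)
= gcd(16, 31 % 16) = gcd(16, 15)
= gcd(15, 16 % 15) = gcd(15, 1)
= gcd(1, 15 % 1) = gcd(1, 0)
b == 0, return a = 1


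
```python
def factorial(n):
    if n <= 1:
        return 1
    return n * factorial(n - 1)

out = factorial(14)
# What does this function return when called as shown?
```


factorial(14)
= 14 * factorial(13)
= 14 * 13 * factorial(12)
= 14 * 13 * 12 * factorial(11)
= 14 * 13 * 12 * 11 * factorial(10)
= 14 * 13 * 12 * 11 * 10 * factorial(9)
= 14 * 13 * 12 * 11 * 10 * 9 * factorial(8)
= 14 * 13 * 12 * 11 * 10 * 9 * 8 * factorial(7)
= 14 * 13 * 12 * 11 * 10 * 9 * 8 * 7 * factorial(6)
= 14 * 13 * 12 * 11 * 10 * 9 * 8 * 7 * 6 * factorial(5)
= 14 * 13 * 12 * 11 * 10 * 9 * 8 * 7 * 6 * 5 * factorial(4)
= 14 * 13 * 12 * 11 * 10 * 9 * 8 * 7 * 6 * 5 * 4 * factorial(3)
= 14 * 13 * 12 * 11 * 10 * 9 * 8 * 7 * 6 * 5 * 4 * 3 * factorial(2)
= 14 * 13 * 12 * 11 * 10 * 9 * 8 * 7 * 6 * 5 * 4 * 3 * 2 * factorial(1)
= 14 * 13 * 12 * 11 * 10 * 9 * 8 * 7 * 6 * 5 * 4 * 3 * 2 * 1
= 87178291200


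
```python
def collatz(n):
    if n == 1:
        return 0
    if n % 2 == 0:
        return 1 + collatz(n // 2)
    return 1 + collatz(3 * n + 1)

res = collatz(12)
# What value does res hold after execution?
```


collatz(12)
12 is even -> collatz(6)
6 is even -> collatz(3)
3 is odd -> 3*3+1 = 10 -> collatz(10)
10 is even -> collatz(5)
5 is odd -> 3*5+1 = 16 -> collatz(16)
16 is even -> collatz(8)
8 is even -> collatz(4)
4 is even -> collatz(2)
2 is even -> collatz(1)
Reached 1 after 9 steps
= 9


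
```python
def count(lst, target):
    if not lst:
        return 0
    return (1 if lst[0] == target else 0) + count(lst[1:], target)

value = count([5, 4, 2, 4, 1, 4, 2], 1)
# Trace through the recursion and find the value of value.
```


count([5, 4, 2, 4, 1, 4, 2], 1)
lst[0]=5 != 1: 0 + count([4, 2, 4, 1, 4, 2], 1)
lst[0]=4 != 1: 0 + count([2, 4, 1, 4, 2], 1)
lst[0]=2 != 1: 0 + count([4, 1, 4, 2], 1)
lst[0]=4 != 1: 0 + count([1, 4, 2], 1)
lst[0]=1 == 1: 1 + count([4, 2], 1)
lst[0]=4 != 1: 0 + count([2], 1)
lst[0]=2 != 1: 0 + count([], 1)
= 1


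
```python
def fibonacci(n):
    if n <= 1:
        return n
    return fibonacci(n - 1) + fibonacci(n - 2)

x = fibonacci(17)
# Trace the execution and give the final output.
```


fibonacci(17)
= fibonacci(16) + fibonacci(15)
= (fibonacci(15) + fibonacci(14)) + fibonacci(15)
Computing bottom-up: fibonacci(0)=0, fibonacci(1)=1, fibonacci(2)=1, fibonacci(3)=2, fibonacci(4)=3, fibonacci(5)=5, fibonacci(6)=8, fibonacci(7)=13, fibonacci(8)=21, fibonacci(9)=34, fibonacci(10)=55, fibonacci(11)=89, fibonacci(12)=144, fibonacci(13)=233, fibonacci(14)=377, fibonacci(15)=610, fibonacci(16)=987, fibonacci(17)=1597
= 1597


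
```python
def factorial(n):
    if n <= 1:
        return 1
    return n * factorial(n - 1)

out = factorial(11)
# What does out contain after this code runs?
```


factorial(11)
= 11 * factorial(10)
= 11 * 10 * factorial(9)
= 11 * 10 * 9 * factorial(8)
= 11 * 10 * 9 * 8 * factorial(7)
= 11 * 10 * 9 * 8 * 7 * factorial(6)
= 11 * 10 * 9 * 8 * 7 * 6 * factorial(5)
= 11 * 10 * 9 * 8 * 7 * 6 * 5 * factorial(4)
= 11 * 10 * 9 * 8 * 7 * 6 * 5 * 4 * factorial(3)
= 11 * 10 * 9 * 8 * 7 * 6 * 5 * 4 * 3 * factorial(2)
= 11 * 10 * 9 * 8 * 7 * 6 * 5 * 4 * 3 * 2 * factorial(1)
= 11 * 10 * 9 * 8 * 7 * 6 * 5 * 4 * 3 * 2 * 1
= 39916800


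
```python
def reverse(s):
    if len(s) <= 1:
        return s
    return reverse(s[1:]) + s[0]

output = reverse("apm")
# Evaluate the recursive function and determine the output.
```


reverse("apm")
= reverse("pm") + "a"
= reverse("m") + "p" + "a"
= "m" + "p" + "a"
= "mpa"


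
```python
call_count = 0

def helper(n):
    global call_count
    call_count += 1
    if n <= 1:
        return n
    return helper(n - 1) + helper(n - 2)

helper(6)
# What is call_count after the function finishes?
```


helper(6) calls helper(5) and helper(4); each non-base call branches into two more.
Let C(k) = total number of calls made by helper(k), including the call to helper(k) itself.
Base cases: C(0) = 1, C(1) = 1
Recurrence: C(k) = 1 + C(k-1) + C(k-2)
  C(2) = 1 + C(1) + C(0) = 1 + 1 + 1 = 3
  C(3) = 1 + C(2) + C(1) = 1 + 3 + 1 = 5
  C(4) = 1 + C(3) + C(2) = 1 + 5 + 3 = 9
  C(5) = 1 + C(4) + C(3) = 1 + 9 + 5 = 15
  C(6) = 1 + C(5) + C(4) = 1 + 15 + 9 = 25
Total calls = C(6) = 25


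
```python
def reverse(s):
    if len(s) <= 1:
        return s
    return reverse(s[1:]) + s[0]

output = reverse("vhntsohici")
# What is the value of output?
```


reverse("vhntsohici")
= reverse("hntsohici") + "v"
= reverse("ntsohici") + "h" + "v"
= reverse("tsohici") + "n" + "h" + "v"
= reverse("sohici") + "t" + "n" + "h" + "v"
= reverse("ohici") + "s" + "t" + "n" + "h" + "v"
= reverse("hici") + "o" + "s" + "t" + "n" + "h" + "v"
= reverse("ici") + "h" + "o" + "s" + "t" + "n" + "h" + "v"
= reverse("ci") + "i" + "h" + "o" + "s" + "t" + "n" + "h" + "v"
= reverse("i") + "c" + "i" + "h" + "o" + "s" + "t" + "n" + "h" + "v"
= "i" + "c" + "i" + "h" + "o" + "s" + "t" + "n" + "h" + "v"
= "icihostnhv"


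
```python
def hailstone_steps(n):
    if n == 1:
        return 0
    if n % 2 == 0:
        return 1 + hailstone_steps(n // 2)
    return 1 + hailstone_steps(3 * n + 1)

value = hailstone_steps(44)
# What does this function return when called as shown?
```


hailstone_steps(44)
44 is even -> hailstone_steps(22)
22 is even -> hailstone_steps(11)
11 is odd -> 3*11+1 = 34 -> hailstone_steps(34)
34 is even -> hailstone_steps(17)
17 is odd -> 3*17+1 = 52 -> hailstone_steps(52)
52 is even -> hailstone_steps(26)
26 is even -> hailstone_steps(13)
13 is odd -> 3*13+1 = 40 -> hailstone_steps(40)
40 is even -> hailstone_steps(20)
20 is even -> hailstone_steps(10)
10 is even -> hailstone_steps(5)
5 is odd -> 3*5+1 = 16 -> hailstone_steps(16)
16 is even -> hailstone_steps(8)
8 is even -> hailstone_steps(4)
4 is even -> hailstone_steps(2)
2 is even -> hailstone_steps(1)
Reached 1 after 16 steps
= 16


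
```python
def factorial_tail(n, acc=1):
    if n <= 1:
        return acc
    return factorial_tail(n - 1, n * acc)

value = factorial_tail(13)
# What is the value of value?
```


factorial_tail(13, 1)
= factorial_tail(12, 13 * 1) = factorial_tail(12, 13)
= factorial_tail(11, 12 * 13) = factorial_tail(11, 156)
= factorial_tail(10, 11 * 156) = factorial_tail(10, 1716)
= factorial_tail(9, 10 * 1716) = factorial_tail(9, 17160)
= factorial_tail(8, 9 * 17160) = factorial_tail(8, 154440)
= factorial_tail(7, 8 * 154440) = factorial_tail(7, 1235520)
= factorial_tail(6, 7 * 1235520) = factorial_tail(6, 8648640)
= factorial_tail(5, 6 * 8648640) = factorial_tail(5, 51891840)
= factorial_tail(4, 5 * 51891840) = factorial_tail(4, 259459200)
= factorial_tail(3, 4 * 259459200) = factorial_tail(3, 1037836800)
= factorial_tail(2, 3 * 1037836800) = factorial_tail(2, 3113510400)
= factorial_tail(1, 2 * 3113510400) = factorial_tail(1, 6227020800)
n <= 1, return acc = 6227020800


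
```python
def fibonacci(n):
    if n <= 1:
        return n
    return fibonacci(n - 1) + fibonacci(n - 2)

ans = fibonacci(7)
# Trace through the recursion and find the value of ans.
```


fibonacci(7)
= fibonacci(6) + fibonacci(5)
= (fibonacci(5) + fibonacci(4)) + fibonacci(5)
Computing bottom-up: fibonacci(0)=0, fibonacci(1)=1, fibonacci(2)=1, fibonacci(3)=2, fibonacci(4)=3, fibonacci(5)=5, fibonacci(6)=8, fibonacci(7)=13
= 13


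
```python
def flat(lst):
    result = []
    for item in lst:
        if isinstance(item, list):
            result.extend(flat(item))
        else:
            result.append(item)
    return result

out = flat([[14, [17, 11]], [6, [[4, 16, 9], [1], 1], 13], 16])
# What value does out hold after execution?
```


flat([[14, [17, 11]], [6, [[4, 16, 9], [1], 1], 13], 16])
Processing each element:
  [14, [17, 11]] is a list -> flat recursively -> [14, 17, 11]
  [6, [[4, 16, 9], [1], 1], 13] is a list -> flat recursively -> [6, 4, 16, 9, 1, 1, 13]
  16 is not a list -> append 16
= [14, 17, 11, 6, 4, 16, 9, 1, 1, 13, 16]


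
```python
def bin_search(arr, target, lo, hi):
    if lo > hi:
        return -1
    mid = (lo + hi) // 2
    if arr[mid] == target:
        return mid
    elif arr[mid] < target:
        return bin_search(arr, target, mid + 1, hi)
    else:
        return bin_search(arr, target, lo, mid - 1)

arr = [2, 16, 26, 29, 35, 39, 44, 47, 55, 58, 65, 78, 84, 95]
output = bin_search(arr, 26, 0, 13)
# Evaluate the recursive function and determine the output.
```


bin_search(arr, 26, 0, 13)
lo=0, hi=13, mid=6, arr[mid]=44
44 > 26, search left half
lo=0, hi=5, mid=2, arr[mid]=26
arr[2] == 26, found at index 2
= 2


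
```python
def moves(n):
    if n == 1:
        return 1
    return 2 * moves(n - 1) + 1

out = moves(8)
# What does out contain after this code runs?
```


moves(8)
= 2 * moves(7) + 1
= 2 * (2 * moves(6) + 1) + 1
= 2 * (2 * (2 * moves(5) + 1) + 1) + 1
= 2 * (2 * (2 * (2 * moves(4) + 1) + 1) + 1) + 1
= 2 * (2 * (2 * (2 * (2 * moves(3) + 1) + 1) + 1) + 1) + 1
= 2 * (2 * (2 * (2 * (2 * (2 * moves(2) + 1) + 1) + 1) + 1) + 1) + 1
= 2 * (2 * (2 * (2 * (2 * (2 * (2 * moves(1) + 1) + 1) + 1) + 1) + 1) + 1) + 1
Now compute bottom-up:
moves(1) = 1
moves(2) = 2 * 1 + 1 = 3
moves(3) = 2 * 3 + 1 = 7
moves(4) = 2 * 7 + 1 = 15
moves(5) = 2 * 15 + 1 = 31
moves(6) = 2 * 31 + 1 = 63
moves(7) = 2 * 63 + 1 = 127
moves(8) = 2 * 127 + 1 = 255
= 255


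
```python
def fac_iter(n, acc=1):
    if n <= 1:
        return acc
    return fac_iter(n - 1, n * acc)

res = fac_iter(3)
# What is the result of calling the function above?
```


fac_iter(3, 1)
= fac_iter(2, 3 * 1) = fac_iter(2, 3)
= fac_iter(1, 2 * 3) = fac_iter(1, 6)
n <= 1, return acc = 6


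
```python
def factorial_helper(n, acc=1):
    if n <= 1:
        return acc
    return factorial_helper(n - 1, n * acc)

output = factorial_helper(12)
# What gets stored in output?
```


factorial_helper(12, 1)
= factorial_helper(11, 12 * 1) = factorial_helper(11, 12)
= factorial_helper(10, 11 * 12) = factorial_helper(10, 132)
= factorial_helper(9, 10 * 132) = factorial_helper(9, 1320)
= factorial_helper(8, 9 * 1320) = factorial_helper(8, 11880)
= factorial_helper(7, 8 * 11880) = factorial_helper(7, 95040)
= factorial_helper(6, 7 * 95040) = factorial_helper(6, 665280)
= factorial_helper(5, 6 * 665280) = factorial_helper(5, 3991680)
= factorial_helper(4, 5 * 3991680) = factorial_helper(4, 19958400)
= factorial_helper(3, 4 * 19958400) = factorial_helper(3, 79833600)
= factorial_helper(2, 3 * 79833600) = factorial_helper(2, 239500800)
= factorial_helper(1, 2 * 239500800) = factorial_helper(1, 479001600)
n <= 1, return acc = 479001600


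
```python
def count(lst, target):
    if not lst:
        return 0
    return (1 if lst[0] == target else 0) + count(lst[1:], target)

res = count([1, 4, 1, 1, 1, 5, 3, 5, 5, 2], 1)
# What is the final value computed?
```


count([1, 4, 1, 1, 1, 5, 3, 5, 5, 2], 1)
lst[0]=1 == 1: 1 + count([4, 1, 1, 1, 5, 3, 5, 5, 2], 1)
lst[0]=4 != 1: 0 + count([1, 1, 1, 5, 3, 5, 5, 2], 1)
lst[0]=1 == 1: 1 + count([1, 1, 5, 3, 5, 5, 2], 1)
lst[0]=1 == 1: 1 + count([1, 5, 3, 5, 5, 2], 1)
lst[0]=1 == 1: 1 + count([5, 3, 5, 5, 2], 1)
lst[0]=5 != 1: 0 + count([3, 5, 5, 2], 1)
lst[0]=3 != 1: 0 + count([5, 5, 2], 1)
lst[0]=5 != 1: 0 + count([5, 2], 1)
lst[0]=5 != 1: 0 + count([2], 1)
lst[0]=2 != 1: 0 + count([], 1)
= 4


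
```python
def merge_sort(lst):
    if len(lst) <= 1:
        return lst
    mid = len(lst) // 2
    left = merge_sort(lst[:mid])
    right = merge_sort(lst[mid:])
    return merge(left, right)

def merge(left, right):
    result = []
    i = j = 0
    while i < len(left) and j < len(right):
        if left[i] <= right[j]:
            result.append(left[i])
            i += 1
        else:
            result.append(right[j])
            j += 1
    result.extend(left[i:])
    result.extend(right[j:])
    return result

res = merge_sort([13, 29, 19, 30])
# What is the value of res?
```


merge_sort([13, 29, 19, 30])
Split into [13, 29] and [19, 30]
Left sorted: [13, 29]
Right sorted: [19, 30]
Merge [13, 29] and [19, 30]
= [13, 19, 29, 30]


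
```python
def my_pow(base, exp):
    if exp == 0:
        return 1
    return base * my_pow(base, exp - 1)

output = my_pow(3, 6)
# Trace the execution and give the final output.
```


my_pow(3, 6)
= 3 * my_pow(3, 5)
= 3 * 3 * my_pow(3, 4)
= 3 * 3 * 3 * my_pow(3, 3)
= 3 * 3 * 3 * 3 * my_pow(3, 2)
= 3 * 3 * 3 * 3 * 3 * my_pow(3, 1)
= 3 * 3 * 3 * 3 * 3 * 3 * my_pow(3, 0)
= 3 * 3 * 3 * 3 * 3 * 3 * 1
= 729


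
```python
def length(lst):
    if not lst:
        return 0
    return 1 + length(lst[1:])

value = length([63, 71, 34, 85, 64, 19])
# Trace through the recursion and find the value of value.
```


length([63, 71, 34, 85, 64, 19])
= 1 + length([71, 34, 85, 64, 19])
= 1 + 1 + length([34, 85, 64, 19])
= 1 + 1 + 1 + length([85, 64, 19])
= 1 + 1 + 1 + 1 + length([64, 19])
= 1 + 1 + 1 + 1 + 1 + length([19])
= 1 + 1 + 1 + 1 + 1 + 1 + length([])
= 1 + 1 + 1 + 1 + 1 + 1 + 0
= 6


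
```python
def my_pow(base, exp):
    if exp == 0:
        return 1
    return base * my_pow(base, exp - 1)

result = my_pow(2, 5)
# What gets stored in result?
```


my_pow(2, 5)
= 2 * my_pow(2, 4)
= 2 * 2 * my_pow(2, 3)
= 2 * 2 * 2 * my_pow(2, 2)
= 2 * 2 * 2 * 2 * my_pow(2, 1)
= 2 * 2 * 2 * 2 * 2 * my_pow(2, 0)
= 2 * 2 * 2 * 2 * 2 * 1
= 32


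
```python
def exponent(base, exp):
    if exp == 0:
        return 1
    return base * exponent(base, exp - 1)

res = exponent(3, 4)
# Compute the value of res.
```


exponent(3, 4)
= 3 * exponent(3, 3)
= 3 * 3 * exponent(3, 2)
= 3 * 3 * 3 * exponent(3, 1)
= 3 * 3 * 3 * 3 * exponent(3, 0)
= 3 * 3 * 3 * 3 * 1
= 81


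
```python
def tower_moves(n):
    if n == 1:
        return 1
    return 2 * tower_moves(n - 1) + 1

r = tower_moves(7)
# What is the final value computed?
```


tower_moves(7)
= 2 * tower_moves(6) + 1
= 2 * (2 * tower_moves(5) + 1) + 1
= 2 * (2 * (2 * tower_moves(4) + 1) + 1) + 1
= 2 * (2 * (2 * (2 * tower_moves(3) + 1) + 1) + 1) + 1
= 2 * (2 * (2 * (2 * (2 * tower_moves(2) + 1) + 1) + 1) + 1) + 1
= 2 * (2 * (2 * (2 * (2 * (2 * tower_moves(1) + 1) + 1) + 1) + 1) + 1) + 1
Now compute bottom-up:
tower_moves(1) = 1
tower_moves(2) = 2 * 1 + 1 = 3
tower_moves(3) = 2 * 3 + 1 = 7
tower_moves(4) = 2 * 7 + 1 = 15
tower_moves(5) = 2 * 15 + 1 = 31
tower_moves(6) = 2 * 31 + 1 = 63
tower_moves(7) = 2 * 63 + 1 = 127
= 127


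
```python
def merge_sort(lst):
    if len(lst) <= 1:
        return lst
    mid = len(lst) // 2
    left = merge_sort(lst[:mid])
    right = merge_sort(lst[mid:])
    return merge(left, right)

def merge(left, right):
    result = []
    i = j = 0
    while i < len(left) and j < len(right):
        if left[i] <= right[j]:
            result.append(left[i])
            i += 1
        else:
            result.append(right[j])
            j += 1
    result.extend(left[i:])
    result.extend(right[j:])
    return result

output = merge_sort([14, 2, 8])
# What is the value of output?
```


merge_sort([14, 2, 8])
Split into [14] and [2, 8]
Left sorted: [14]
Right sorted: [2, 8]
Merge [14] and [2, 8]
= [2, 8, 14]


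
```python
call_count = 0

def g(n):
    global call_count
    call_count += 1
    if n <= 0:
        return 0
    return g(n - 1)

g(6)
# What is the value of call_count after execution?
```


g(6) calls g(5) calls ... calls g(0)
Total calls: 6 + 1 (for base case) = 7
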